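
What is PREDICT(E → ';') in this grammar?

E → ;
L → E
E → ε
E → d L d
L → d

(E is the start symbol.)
{ ';' }

PREDICT(E → ';') = (FIRST(RHS) \ {ε}) ∪ (FOLLOW(E) if ε ∈ FIRST(RHS), i.e. RHS ⇒* ε)
FIRST(';') = { ';' }
ε ∉ FIRST(';'), so FOLLOW(E) is not added.
PREDICT(E → ';') = { ';' }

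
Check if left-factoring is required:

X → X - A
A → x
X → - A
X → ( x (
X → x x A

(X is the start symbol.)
Left-factoring is needed when two productions for the same non-terminal
share a common prefix on the right-hand side.

Productions for X:
  X → X - A
  X → - A
  X → ( x (
  X → x x A

No common prefixes found.

Answer: No, left-factoring is not needed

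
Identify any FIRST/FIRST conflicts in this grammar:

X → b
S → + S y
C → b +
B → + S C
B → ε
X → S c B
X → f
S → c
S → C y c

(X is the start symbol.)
FIRST sets of the non-terminals at (or reachable through a nullable prefix from) the front of some alternative:
  FIRST(S) = { '+', 'b', 'c' }
  FIRST(C) = { 'b' }

Productions for X:
  X → b: FIRST = { 'b' }
  X → S c B: FIRST = { '+', 'b', 'c' }
  X → f: FIRST = { 'f' }
Productions for S:
  S → + S y: FIRST = { '+' }
  S → c: FIRST = { 'c' }
  S → C y c: FIRST = { 'b' }
Productions for B:
  B → + S C: FIRST = { '+' }
  B → ε: FIRST = { ε }
C has only one production, so no FIRST/FIRST conflict is possible there.

Conflict for X: X → b and X → S c B
  Overlap: { 'b' }

Answer: Yes. X → b / X → S c B on { 'b' }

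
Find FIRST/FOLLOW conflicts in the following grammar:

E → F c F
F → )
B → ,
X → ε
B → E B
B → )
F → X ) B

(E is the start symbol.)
Nullable non-terminals: X.
X has a nullable alternative but only one production, so nothing to check.

B, E, F have no nullable alternative, so no FIRST/FOLLOW check is needed there.

No FIRST/FOLLOW conflicts found.

Answer: No FIRST/FOLLOW conflicts.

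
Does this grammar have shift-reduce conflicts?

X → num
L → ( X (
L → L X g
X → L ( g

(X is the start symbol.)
No shift-reduce conflicts

Augment with X' → X and build the canonical LR(0) collection (I0 = CLOSURE({[X' → . X]}), then GOTO on every symbol after a dot until no new states appear). It has 11 states:
  I0: { [L → . ( X (], [L → . L X g], [X → . L ( g], [X → . num], [X' → . X] }  — shift
  I1: { [L → ( . X (], [L → . ( X (], [L → . L X g], [X → . L ( g], [X → . num] }  — shift
  I2: { [L → . ( X (], [L → . L X g], [L → L . X g], [X → . L ( g], [X → . num], [X → L . ( g] }  — shift
  I3: { [X' → X .] }  — accept
  I4: { [X → num .] }  — reduce
  I5: { [L → ( . X (], [L → . ( X (], [L → . L X g], [X → . L ( g], [X → . num], [X → L ( . g] }  — shift
  I6: { [L → L X . g] }  — shift
  I7: { [L → L X g .] }  — reduce
  I8: { [L → ( X . (] }  — shift
  I9: { [X → L ( g .] }  — reduce
  I10: { [L → ( X ( .] }  — reduce

No state contains both a complete item and a shift item.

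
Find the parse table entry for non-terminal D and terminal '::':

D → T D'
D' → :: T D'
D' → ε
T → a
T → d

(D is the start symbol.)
To find M[D, '::'], we find productions for D where '::' is in the predict set (PREDICT(N → α) = (FIRST(α) \ {ε}) ∪ (FOLLOW(N) if α ⇒* ε)).

Relevant sets:
  FIRST(T) = { 'a', 'd' }

D → T D': PREDICT = { 'a', 'd' }

M[D, '::'] is empty (no production applies)

Answer: Empty (error entry)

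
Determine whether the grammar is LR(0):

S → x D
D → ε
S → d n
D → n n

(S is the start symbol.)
A grammar is LR(0) if no state in the canonical LR(0) collection has:
  - both a shift item (dot before a terminal) and a complete item (shift-reduce conflict), or
  - two or more complete items (reduce-reduce conflict; the accept item [S' → S .] counts as a complete item here).

Augment with S' → S and build the canonical LR(0) collection (I0 = CLOSURE({[S' → . S]}), then GOTO on every symbol after a dot until no new states appear). It has 8 states:
  I0: { [S → . d n], [S → . x D], [S' → . S] }  — shift
  I1: { [S' → S .] }  — accept
  I2: { [S → d . n] }  — shift
  I3: { [D → . n n], [D → .], [S → x . D] }  — shift, reduce
  I4: { [S → x D .] }  — reduce
  I5: { [D → n . n] }  — shift
  I6: { [D → n n .] }  — reduce
  I7: { [S → d n .] }  — reduce

Conflict in state I3:
  Shift-reduce conflict between [D → .] and [D → . n n]
So the grammar is NOT LR(0).

Answer: No. Shift-reduce conflict between [D → .] and [D → . n n]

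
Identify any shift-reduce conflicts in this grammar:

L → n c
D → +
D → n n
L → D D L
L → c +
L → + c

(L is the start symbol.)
A shift-reduce conflict occurs when an LR(0) state has both:
  - a complete (reduce) item [A → α .] (dot at the end), and
  - a shift item [B → β . c γ] (dot before a terminal).

Augment with L' → L and build the canonical LR(0) collection (I0 = CLOSURE({[L' → . L]}), then GOTO on every symbol after a dot until no new states appear). It has 14 states:
  I0: { [D → . +], [D → . n n], [L → . + c], [L → . D D L], [L → . c +], [L → . n c], [L' → . L] }  — shift
  I1: { [D → + .], [L → + . c] }  — shift, reduce
  I2: { [D → . +], [D → . n n], [L → D . D L] }  — shift
  I3: { [L' → L .] }  — accept
  I4: { [L → c . +] }  — shift
  I5: { [D → n . n], [L → n . c] }  — shift
  I6: { [L → n c .] }  — reduce
  I7: { [D → n n .] }  — reduce
  I8: { [L → c + .] }  — reduce
  I9: { [D → + .] }  — reduce
  I10: { [D → . +], [D → . n n], [L → . + c], [L → . D D L], [L → . c +], [L → . n c], [L → D D . L] }  — shift
  I11: { [D → n . n] }  — shift
  I12: { [L → D D L .] }  — reduce
  I13: { [L → + c .] }  — reduce

I1 contains reduce item [D → + .] and shift item [L → + . c] — shift-reduce conflict.

Answer: Yes — I1: [D → + .] vs [L → + . c]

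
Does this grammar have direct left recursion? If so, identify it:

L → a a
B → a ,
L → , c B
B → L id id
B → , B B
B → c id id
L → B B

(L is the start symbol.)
L → a a: starts with a
B → a ,: starts with a
L → , c B: starts with ','
B → L id id: starts with L
B → , B B: starts with ','
B → c id id: starts with c
L → B B: starts with B

No direct left recursion found.

Answer: No direct left recursion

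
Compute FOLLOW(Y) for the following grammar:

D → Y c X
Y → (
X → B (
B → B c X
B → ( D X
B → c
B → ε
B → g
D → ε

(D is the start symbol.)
In D → Y c X: Y is followed by c X, add FIRST(c X) \ {ε} = { 'c' }

Taking the union: FOLLOW(Y) = { 'c' }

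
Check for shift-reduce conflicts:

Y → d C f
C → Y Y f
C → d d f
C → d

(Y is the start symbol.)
A shift-reduce conflict occurs when an LR(0) state has both:
  - a complete (reduce) item [A → α .] (dot at the end), and
  - a shift item [B → β . c γ] (dot before a terminal).

Augment with Y' → Y and build the canonical LR(0) collection (I0 = CLOSURE({[Y' → . Y]}), then GOTO on every symbol after a dot until no new states appear). It has 11 states:
  I0: { [Y → . d C f], [Y' → . Y] }  — shift
  I1: { [Y' → Y .] }  — accept
  I2: { [C → . Y Y f], [C → . d d f], [C → . d], [Y → . d C f], [Y → d . C f] }  — shift
  I3: { [Y → d C . f] }  — shift
  I4: { [C → Y . Y f], [Y → . d C f] }  — shift
  I5: { [C → . Y Y f], [C → . d d f], [C → . d], [C → d . d f], [C → d .], [Y → . d C f], [Y → d . C f] }  — shift, reduce
  I6: { [C → . Y Y f], [C → . d d f], [C → . d], [C → d . d f], [C → d .], [C → d d . f], [Y → . d C f], [Y → d . C f] }  — shift, reduce
  I7: { [C → d d f .] }  — reduce
  I8: { [C → Y Y . f] }  — shift
  I9: { [C → Y Y f .] }  — reduce
  I10: { [Y → d C f .] }  — reduce

I5 contains reduce item [C → d .] and shift items [C → . d], [C → . d d f], [C → d . d f], [Y → . d C f] — shift-reduce conflict.
I6 contains reduce item [C → d .] and shift items [C → . d], [C → . d d f], [C → d . d f], [C → d d . f], [Y → . d C f] — shift-reduce conflict.

Answer: Yes — I5: [C → d .] vs [C → . d]; I6: [C → d .] vs [C → . d]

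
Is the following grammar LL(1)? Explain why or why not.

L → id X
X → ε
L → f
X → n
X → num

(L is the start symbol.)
A grammar is LL(1) if for each non-terminal N with multiple productions, the predict sets of those productions are pairwise disjoint, where PREDICT(N → α) = (FIRST(α) \ {ε}) ∪ (FOLLOW(N) if α ⇒* ε).

Relevant sets:
  FOLLOW(X) = { $ }

For L:
  PREDICT(L → id X) = { 'id' }
  PREDICT(L → f) = { 'f' }
For X:
  PREDICT(X → ε) = { $ }
  PREDICT(X → n) = { 'n' }
  PREDICT(X → num) = { 'num' }

All predict sets are disjoint. The grammar IS LL(1).

Answer: Yes, the grammar is LL(1).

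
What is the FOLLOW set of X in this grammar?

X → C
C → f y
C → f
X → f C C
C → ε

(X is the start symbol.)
To compute FOLLOW(X), find every occurrence of X on a right-hand side N → α X β: add FIRST(β) \ {ε}, and if β is empty or nullable also add FOLLOW(N). Iterate to a fixed point.

X is the start symbol, so $ ∈ FOLLOW(X).
X does not occur on any right-hand side.

Taking the union: FOLLOW(X) = { $ }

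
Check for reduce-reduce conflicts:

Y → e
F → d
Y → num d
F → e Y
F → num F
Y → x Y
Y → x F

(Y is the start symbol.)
Yes — I11: [F → d .] vs [Y → num d .]

A reduce-reduce conflict occurs when an LR(0) state has two complete items [A → α .] and [B → β .] — both call for a reduction, and with no lookahead the parser cannot choose between them.

Augment with Y' → Y and build the canonical LR(0) collection (I0 = CLOSURE({[Y' → . Y]}), then GOTO on every symbol after a dot until no new states appear). It has 16 states:
  I0: { [Y → . e], [Y → . num d], [Y → . x F], [Y → . x Y], [Y' → . Y] }  — shift
  I1: { [Y' → Y .] }  — accept
  I2: { [Y → e .] }  — reduce
  I3: { [Y → num . d] }  — shift
  I4: { [F → . d], [F → . e Y], [F → . num F], [Y → . e], [Y → . num d], [Y → . x F], [Y → . x Y], [Y → x . F], [Y → x . Y] }  — shift
  I5: { [Y → x F .] }  — reduce
  I6: { [Y → x Y .] }  — reduce
  I7: { [F → d .] }  — reduce
  I8: { [F → e . Y], [Y → . e], [Y → . num d], [Y → . x F], [Y → . x Y], [Y → e .] }  — shift, reduce
  I9: { [F → . d], [F → . e Y], [F → . num F], [F → num . F], [Y → num . d] }  — shift
  I10: { [F → num F .] }  — reduce
  I11: { [F → d .], [Y → num d .] }  — 2 reduces
  I12: { [F → e . Y], [Y → . e], [Y → . num d], [Y → . x F], [Y → . x Y] }  — shift
  I13: { [F → . d], [F → . e Y], [F → . num F], [F → num . F] }  — shift
  I14: { [F → e Y .] }  — reduce
  I15: { [Y → num d .] }  — reduce

I11 contains complete items [F → d .], [Y → num d .] — reduce-reduce conflict.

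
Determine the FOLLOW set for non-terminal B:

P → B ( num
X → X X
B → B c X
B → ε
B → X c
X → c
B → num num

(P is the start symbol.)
{ '(', 'c' }

To compute FOLLOW(B), find every occurrence of B on a right-hand side N → α B β: add FIRST(β) \ {ε}, and if β is empty or nullable also add FOLLOW(N). Iterate to a fixed point.

In P → B ( num: B is followed by '(' num, add FIRST('(' num) \ {ε} = { '(' }
In B → B c X: B is followed by c X, add FIRST(c X) \ {ε} = { 'c' }

Taking the union: FOLLOW(B) = { '(', 'c' }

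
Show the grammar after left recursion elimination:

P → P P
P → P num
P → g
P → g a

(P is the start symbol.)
P → g P'
P → g a P'
P' → P P'
P' → num P'
P' → ε

P is directly left-recursive. The standard transformation for
  A → A α₁ | ... | A α_m | β₁ | ... | β_n
is
  A  → β₁ A' | ... | β_n A'
  A' → α₁ A' | ... | α_m A' | ε

P → g becomes P → g P'
P → g a becomes P → g a P'
P → P P becomes P' → P P'
P → P num becomes P' → num P'
Add P' → ε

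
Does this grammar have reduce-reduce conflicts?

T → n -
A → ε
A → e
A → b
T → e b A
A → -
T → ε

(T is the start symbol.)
No reduce-reduce conflicts

A reduce-reduce conflict occurs when an LR(0) state has two complete items [A → α .] and [B → β .] — both call for a reduction, and with no lookahead the parser cannot choose between them.

Augment with T' → T and build the canonical LR(0) collection (I0 = CLOSURE({[T' → . T]}), then GOTO on every symbol after a dot until no new states appear). It has 10 states:
  I0: { [T → . e b A], [T → . n -], [T → .], [T' → . T] }  — shift, reduce
  I1: { [T' → T .] }  — accept
  I2: { [T → e . b A] }  — shift
  I3: { [T → n . -] }  — shift
  I4: { [T → n - .] }  — reduce
  I5: { [A → . -], [A → . b], [A → . e], [A → .], [T → e b . A] }  — shift, reduce
  I6: { [A → - .] }  — reduce
  I7: { [T → e b A .] }  — reduce
  I8: { [A → b .] }  — reduce
  I9: { [A → e .] }  — reduce

No state contains more than one complete item.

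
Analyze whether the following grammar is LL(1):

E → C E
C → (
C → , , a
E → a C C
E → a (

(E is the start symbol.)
No. Predict set conflict for E: { 'a' }

Relevant sets:
  FIRST(C) = { '(', ',' }

For E:
  PREDICT(E → C E) = { '(', ',' }
  PREDICT(E → a C C) = { 'a' }
  PREDICT(E → a '(') = { 'a' }
For C:
  PREDICT(C → '(') = { '(' }
  PREDICT(C → ',' ',' a) = { ',' }

Conflict found: Predict set conflict for E: { 'a' }
The grammar is NOT LL(1).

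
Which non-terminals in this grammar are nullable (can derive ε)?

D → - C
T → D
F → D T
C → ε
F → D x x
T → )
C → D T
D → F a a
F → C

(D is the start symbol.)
A non-terminal is nullable if it can derive ε (the empty string): either it has an ε-production, or it has a production whose right-hand side consists entirely of nullable non-terminals.

ε-productions: C → ε
So C is immediately nullable.
F → C: every symbol on the right is nullable, so F is nullable too.
No further non-terminal can be added: every production for the remaining non-terminals contains a terminal or a non-nullable non-terminal.
Nullable = { 'C', 'F' }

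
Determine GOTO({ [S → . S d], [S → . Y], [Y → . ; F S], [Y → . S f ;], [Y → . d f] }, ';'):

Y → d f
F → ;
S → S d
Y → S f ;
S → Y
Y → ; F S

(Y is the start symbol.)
{ [F → . ;], [Y → ; . F S] }

GOTO(I, ';') = CLOSURE({ [A → αX.β] : [A → α.Xβ] ∈ I, X = ';' })

Items with dot before ';', with the dot advanced:
  [Y → . ; F S] → [Y → ; . F S]
Closure of the advanced items:
  [Y → ; . F S] has the dot before F: add [F → . ;]

GOTO = { [F → . ;], [Y → ; . F S] }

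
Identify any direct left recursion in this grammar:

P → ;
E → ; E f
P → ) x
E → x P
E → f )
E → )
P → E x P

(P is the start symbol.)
P → ;: starts with ';'
E → ; E f: starts with ';'
P → ) x: starts with ')'
E → x P: starts with x
E → f ): starts with f
E → ): starts with ')'
P → E x P: starts with E

No direct left recursion found.

Answer: No direct left recursion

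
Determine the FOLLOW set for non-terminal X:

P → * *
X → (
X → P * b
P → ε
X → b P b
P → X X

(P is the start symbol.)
In P → X X: X is followed by X, add FIRST(X) \ {ε} = { '(', '*', 'b' }
In P → X X: X is at the end, add FOLLOW(P)

The FOLLOW sets referred to above (computed the same way, to a fixed point):
  FOLLOW(P) = { $, '*', 'b' }

Taking the union: FOLLOW(X) = { $, '(', '*', 'b' }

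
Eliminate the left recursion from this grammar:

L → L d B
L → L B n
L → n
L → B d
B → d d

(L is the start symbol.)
L is directly left-recursive. The standard transformation for
  A → A α₁ | ... | A α_m | β₁ | ... | β_n
is
  A  → β₁ A' | ... | β_n A'
  A' → α₁ A' | ... | α_m A' | ε

L → n becomes L → n L'
L → B d becomes L → B d L'
L → L d B becomes L' → d B L'
L → L B n becomes L' → B n L'
Add L' → ε

Productions for other non-terminals are unchanged:
  B → d d

Resulting grammar:
L → n L'
L → B d L'
L' → d B L'
L' → B n L'
L' → ε
B → d d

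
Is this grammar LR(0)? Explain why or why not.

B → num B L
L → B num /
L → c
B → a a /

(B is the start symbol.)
Yes, the grammar is LR(0)

A grammar is LR(0) if no state in the canonical LR(0) collection has:
  - both a shift item (dot before a terminal) and a complete item (shift-reduce conflict), or
  - two or more complete items (reduce-reduce conflict; the accept item [B' → B .] counts as a complete item here).

Augment with B' → B and build the canonical LR(0) collection (I0 = CLOSURE({[B' → . B]}), then GOTO on every symbol after a dot until no new states appear). It has 12 states:
  I0: { [B → . a a /], [B → . num B L], [B' → . B] }  — shift
  I1: { [B' → B .] }  — accept
  I2: { [B → a . a /] }  — shift
  I3: { [B → . a a /], [B → . num B L], [B → num . B L] }  — shift
  I4: { [B → . a a /], [B → . num B L], [B → num B . L], [L → . B num /], [L → . c] }  — shift
  I5: { [L → B . num /] }  — shift
  I6: { [B → num B L .] }  — reduce
  I7: { [L → c .] }  — reduce
  I8: { [L → B num . /] }  — shift
  I9: { [L → B num / .] }  — reduce
  I10: { [B → a a . /] }  — shift
  I11: { [B → a a / .] }  — reduce

Every state is either a pure shift/goto state or contains exactly one complete item and nothing to shift — no conflicts. The grammar is LR(0).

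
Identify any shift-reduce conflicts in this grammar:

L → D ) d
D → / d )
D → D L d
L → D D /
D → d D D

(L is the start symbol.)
Yes — I6: [D → d D D .] vs [D → . / d )]; I11: [L → D D / .] vs [D → / . d )]

A shift-reduce conflict occurs when an LR(0) state has both:
  - a complete (reduce) item [A → α .] (dot at the end), and
  - a shift item [B → β . c γ] (dot before a terminal).

Augment with L' → L and build the canonical LR(0) collection (I0 = CLOSURE({[L' → . L]}), then GOTO on every symbol after a dot until no new states appear). It has 15 states:
  I0: { [D → . / d )], [D → . D L d], [D → . d D D], [L → . D ) d], [L → . D D /], [L' → . L] }  — shift
  I1: { [D → / . d )] }  — shift
  I2: { [D → . / d )], [D → . D L d], [D → . d D D], [D → D . L d], [L → . D ) d], [L → . D D /], [L → D . ) d], [L → D . D /] }  — shift
  I3: { [L' → L .] }  — accept
  I4: { [D → . / d )], [D → . D L d], [D → . d D D], [D → d . D D] }  — shift
  I5: { [D → . / d )], [D → . D L d], [D → . d D D], [D → D . L d], [D → d D . D], [L → . D ) d], [L → . D D /] }  — shift
  I6: { [D → . / d )], [D → . D L d], [D → . d D D], [D → D . L d], [D → d D D .], [L → . D ) d], [L → . D D /], [L → D . ) d], [L → D . D /] }  — shift, reduce
  I7: { [D → D L . d] }  — shift
  I8: { [D → D L d .] }  — reduce
  I9: { [L → D ) . d] }  — shift
  I10: { [D → . / d )], [D → . D L d], [D → . d D D], [D → D . L d], [L → . D ) d], [L → . D D /], [L → D . ) d], [L → D . D /], [L → D D . /] }  — shift
  I11: { [D → / . d )], [L → D D / .] }  — shift, reduce
  I12: { [D → / d . )] }  — shift
  I13: { [D → / d ) .] }  — reduce
  I14: { [L → D ) d .] }  — reduce

I6 contains reduce item [D → d D D .] and shift items [D → . / d )], [D → . d D D], [L → D . ) d] — shift-reduce conflict.
I11 contains reduce item [L → D D / .] and shift item [D → / . d )] — shift-reduce conflict.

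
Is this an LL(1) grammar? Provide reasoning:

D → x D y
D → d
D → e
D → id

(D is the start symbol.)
Yes, the grammar is LL(1).

A grammar is LL(1) if for each non-terminal N with multiple productions, the predict sets of those productions are pairwise disjoint, where PREDICT(N → α) = (FIRST(α) \ {ε}) ∪ (FOLLOW(N) if α ⇒* ε).

For D:
  PREDICT(D → x D y) = { 'x' }
  PREDICT(D → d) = { 'd' }
  PREDICT(D → e) = { 'e' }
  PREDICT(D → id) = { 'id' }

All predict sets are disjoint. The grammar IS LL(1).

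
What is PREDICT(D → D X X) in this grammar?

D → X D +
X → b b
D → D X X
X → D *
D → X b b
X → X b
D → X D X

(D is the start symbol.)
PREDICT(D → D X X) = (FIRST(RHS) \ {ε}) ∪ (FOLLOW(D) if ε ∈ FIRST(RHS), i.e. RHS ⇒* ε)
FIRST(D) = { 'b' }
FIRST(D X X) = { 'b' }
ε ∉ FIRST(D X X), so FOLLOW(D) is not added.
PREDICT(D → D X X) = { 'b' }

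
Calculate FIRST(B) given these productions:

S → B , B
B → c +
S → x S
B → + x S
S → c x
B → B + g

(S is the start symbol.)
To compute FIRST(B), examine every production with B on the left-hand side, reading each right-hand side left to right until a non-nullable symbol is reached.

From B → c +:
  - c is a terminal: add 'c' and stop
From B → + x S:
  - '+' is a terminal: add '+' and stop
From B → B + g:
  - B is the symbol being defined: contributes nothing new
    B is not nullable, so stop

Collecting: FIRST(B) = { '+', 'c' }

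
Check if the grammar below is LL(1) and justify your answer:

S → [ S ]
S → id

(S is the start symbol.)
Yes, the grammar is LL(1).

For S:
  PREDICT(S → '[' S ']') = { '[' }
  PREDICT(S → id) = { 'id' }

All predict sets are disjoint. The grammar IS LL(1).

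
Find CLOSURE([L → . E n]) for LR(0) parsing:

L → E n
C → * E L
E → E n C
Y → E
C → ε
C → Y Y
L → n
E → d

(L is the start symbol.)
{ [E → . E n C], [E → . d], [L → . E n] }

To compute CLOSURE, for each item [A → α.Bβ] where B is a non-terminal, add [B → .γ] for all productions B → γ; repeat for the newly added items until nothing changes.

Start with: [L → . E n]
  [L → . E n] has the dot before E: add [E → . E n C], [E → . d]
No further items can be added.

CLOSURE = { [E → . E n C], [E → . d], [L → . E n] }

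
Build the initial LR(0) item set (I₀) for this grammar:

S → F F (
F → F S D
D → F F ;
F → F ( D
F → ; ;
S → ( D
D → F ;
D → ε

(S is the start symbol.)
First, augment the grammar with S' → S
I₀ = CLOSURE({ [S' → . S] }):
  [S' → . S] has the dot before S: add [S → . F F (], [S → . ( D]
  [S → . F F (] has the dot before F: add [F → . F S D], [F → . F ( D], [F → . ; ;]
No further items can be added.

I₀ = { [F → . ; ;], [F → . F ( D], [F → . F S D], [S → . ( D], [S → . F F (], [S' → . S] }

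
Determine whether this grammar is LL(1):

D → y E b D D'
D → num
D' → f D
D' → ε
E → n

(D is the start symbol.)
No. Predict set conflict for D': { 'f' }

Relevant sets:
  FOLLOW(D') = { $, 'f' }

For D:
  PREDICT(D → y E b D D') = { 'y' }
  PREDICT(D → num) = { 'num' }
For D':
  PREDICT(D' → f D) = { 'f' }
  PREDICT(D' → ε) = { $, 'f' }
E has a single production, so nothing to check there.

Conflict found: Predict set conflict for D': { 'f' }
The grammar is NOT LL(1).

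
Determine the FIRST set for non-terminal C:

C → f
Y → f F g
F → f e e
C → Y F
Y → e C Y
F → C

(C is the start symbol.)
To compute FIRST(C), examine every production with C on the left-hand side, reading each right-hand side left to right until a non-nullable symbol is reached.

FIRST sets of the other non-terminals involved (by the same procedure, iterated to a fixed point):
  FIRST(Y) = { 'e', 'f' }

From C → f:
  - f is a terminal: add 'f' and stop
From C → Y F:
  - Y is a non-terminal: add FIRST(Y) \ {ε} = { 'e', 'f' }
    Y is not nullable, so stop

Collecting: FIRST(C) = { 'e', 'f' }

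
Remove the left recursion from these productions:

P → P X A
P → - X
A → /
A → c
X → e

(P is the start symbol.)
P → - X P'
P' → X A P'
P' → ε
A → /
A → c
X → e

P is directly left-recursive. The standard transformation for
  A → A α₁ | ... | A α_m | β₁ | ... | β_n
is
  A  → β₁ A' | ... | β_n A'
  A' → α₁ A' | ... | α_m A' | ε

P → - X becomes P → - X P'
P → P X A becomes P' → X A P'
Add P' → ε

Productions for other non-terminals are unchanged:
  A → /
  A → c
  X → e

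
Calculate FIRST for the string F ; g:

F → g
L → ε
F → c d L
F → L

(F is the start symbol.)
FIRST sets of the non-terminals involved (from the grammar, by fixed-point iteration):
  FIRST(F) = { 'c', 'g', ε }

To compute FIRST(F ; g), process the symbols left to right:
Symbol F is a non-terminal. Add FIRST(F) \ {ε} = { 'c', 'g' }
F is nullable (ε ∈ FIRST(F)), continue to the next symbol.
Symbol ; is a terminal. Add ';' and stop.
FIRST(F ; g) = { ';', 'c', 'g' }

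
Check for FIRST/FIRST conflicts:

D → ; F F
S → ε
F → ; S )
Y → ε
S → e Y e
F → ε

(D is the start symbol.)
Productions for S:
  S → ε: FIRST = { ε }
  S → e Y e: FIRST = { 'e' }
Productions for F:
  F → ; S ): FIRST = { ';' }
  F → ε: FIRST = { ε }
D, Y have only one production, so no FIRST/FIRST conflict is possible there.

All alternatives of each non-terminal have pairwise disjoint FIRST sets.

Answer: No FIRST/FIRST conflicts.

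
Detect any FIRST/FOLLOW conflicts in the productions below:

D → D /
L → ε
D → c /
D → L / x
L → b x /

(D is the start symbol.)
No FIRST/FOLLOW conflicts.

Nullable non-terminals: L.

L: nullable alternative(s) L → ε; FOLLOW(L) = { '/' }
  L → ε: FIRST \ {ε} = { } — this is the only nullable alternative, skip
  L → b x /: FIRST \ {ε} = { 'b' } — disjoint from FOLLOW(L)

D has no nullable alternative, so no FIRST/FOLLOW check is needed there.

No FIRST/FOLLOW conflicts found.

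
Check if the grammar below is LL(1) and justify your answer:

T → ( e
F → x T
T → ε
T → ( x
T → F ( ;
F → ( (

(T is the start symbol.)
No. Predict set conflict for T: { '(' }

A grammar is LL(1) if for each non-terminal N with multiple productions, the predict sets of those productions are pairwise disjoint, where PREDICT(N → α) = (FIRST(α) \ {ε}) ∪ (FOLLOW(N) if α ⇒* ε).

Relevant sets:
  FIRST(F) = { '(', 'x' }
  FOLLOW(T) = { $, '(' }

For T:
  PREDICT(T → '(' e) = { '(' }
  PREDICT(T → ε) = { $, '(' }
  PREDICT(T → '(' x) = { '(' }
  PREDICT(T → F '(' ';') = { '(', 'x' }
For F:
  PREDICT(F → x T) = { 'x' }
  PREDICT(F → '(' '(') = { '(' }

Conflict found: Predict set conflict for T: { '(' }
The grammar is NOT LL(1).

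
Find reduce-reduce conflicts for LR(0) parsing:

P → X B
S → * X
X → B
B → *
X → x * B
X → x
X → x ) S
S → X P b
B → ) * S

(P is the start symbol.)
A reduce-reduce conflict occurs when an LR(0) state has two complete items [A → α .] and [B → β .] — both call for a reduction, and with no lookahead the parser cannot choose between them.

Augment with P' → P and build the canonical LR(0) collection (I0 = CLOSURE({[P' → . P]}), then GOTO on every symbol after a dot until no new states appear). It has 19 states:
  I0: { [B → . ) * S], [B → . *], [P → . X B], [P' → . P], [X → . B], [X → . x ) S], [X → . x * B], [X → . x] }  — shift
  I1: { [B → ) . * S] }  — shift
  I2: { [B → * .] }  — reduce
  I3: { [X → B .] }  — reduce
  I4: { [P' → P .] }  — accept
  I5: { [B → . ) * S], [B → . *], [P → X . B] }  — shift
  I6: { [X → x . ) S], [X → x . * B], [X → x .] }  — shift, reduce
  I7: { [B → . ) * S], [B → . *], [S → . * X], [S → . X P b], [X → . B], [X → . x ) S], [X → . x * B], [X → . x], [X → x ) . S] }  — shift
  I8: { [B → . ) * S], [B → . *], [X → x * . B] }  — shift
  I9: { [X → x * B .] }  — reduce
  I10: { [B → * .], [B → . ) * S], [B → . *], [S → * . X], [X → . B], [X → . x ) S], [X → . x * B], [X → . x] }  — shift, reduce
  I11: { [X → x ) S .] }  — reduce
  I12: { [B → . ) * S], [B → . *], [P → . X B], [S → X . P b], [X → . B], [X → . x ) S], [X → . x * B], [X → . x] }  — shift
  I13: { [S → X P . b] }  — shift
  I14: { [S → X P b .] }  — reduce
  I15: { [S → * X .] }  — reduce
  I16: { [P → X B .] }  — reduce
  I17: { [B → ) * . S], [B → . ) * S], [B → . *], [S → . * X], [S → . X P b], [X → . B], [X → . x ) S], [X → . x * B], [X → . x] }  — shift
  I18: { [B → ) * S .] }  — reduce

No state contains more than one complete item.

Answer: No reduce-reduce conflicts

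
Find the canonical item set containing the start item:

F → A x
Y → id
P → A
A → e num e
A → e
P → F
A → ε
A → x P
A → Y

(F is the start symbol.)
{ [A → . Y], [A → . e num e], [A → . e], [A → . x P], [A → .], [F → . A x], [F' → . F], [Y → . id] }

First, augment the grammar with F' → F
I₀ = CLOSURE({ [F' → . F] }):
  [F' → . F] has the dot before F: add [F → . A x]
  [F → . A x] has the dot before A: add [A → . e num e], [A → . e], [A → .], [A → . x P], [A → . Y]
  [A → . Y] has the dot before Y: add [Y → . id]
No further items can be added.

I₀ = { [A → . Y], [A → . e num e], [A → . e], [A → . x P], [A → .], [F → . A x], [F' → . F], [Y → . id] }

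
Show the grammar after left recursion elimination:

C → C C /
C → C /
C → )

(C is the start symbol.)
C is directly left-recursive. The standard transformation for
  A → A α₁ | ... | A α_m | β₁ | ... | β_n
is
  A  → β₁ A' | ... | β_n A'
  A' → α₁ A' | ... | α_m A' | ε

C → ) becomes C → ) C'
C → C C / becomes C' → C / C'
C → C / becomes C' → / C'
Add C' → ε

Resulting grammar:
C → ) C'
C' → C / C'
C' → / C'
C' → ε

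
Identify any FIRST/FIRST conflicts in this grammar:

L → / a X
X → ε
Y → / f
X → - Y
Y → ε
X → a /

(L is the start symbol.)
No FIRST/FIRST conflicts.

Productions for X:
  X → ε: FIRST = { ε }
  X → - Y: FIRST = { '-' }
  X → a /: FIRST = { 'a' }
Productions for Y:
  Y → / f: FIRST = { '/' }
  Y → ε: FIRST = { ε }
L has only one production, so no FIRST/FIRST conflict is possible there.

All alternatives of each non-terminal have pairwise disjoint FIRST sets.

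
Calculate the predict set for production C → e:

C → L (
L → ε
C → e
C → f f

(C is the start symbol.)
{ 'e' }

PREDICT(C → e) = (FIRST(RHS) \ {ε}) ∪ (FOLLOW(C) if ε ∈ FIRST(RHS), i.e. RHS ⇒* ε)
FIRST(e) = { 'e' }
ε ∉ FIRST(e), so FOLLOW(C) is not added.
PREDICT(C → e) = { 'e' }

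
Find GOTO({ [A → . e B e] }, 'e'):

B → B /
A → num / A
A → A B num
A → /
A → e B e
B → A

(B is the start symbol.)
GOTO(I, 'e') = CLOSURE({ [A → αX.β] : [A → α.Xβ] ∈ I, X = 'e' })

Items with dot before 'e', with the dot advanced:
  [A → . e B e] → [A → e . B e]
Closure of the advanced items:
  [A → e . B e] has the dot before B: add [B → . B /], [B → . A]
  [B → . A] has the dot before A: add [A → . num / A], [A → . A B num], [A → . /], [A → . e B e]

GOTO = { [A → . /], [A → . A B num], [A → . e B e], [A → . num / A], [A → e . B e], [B → . A], [B → . B /] }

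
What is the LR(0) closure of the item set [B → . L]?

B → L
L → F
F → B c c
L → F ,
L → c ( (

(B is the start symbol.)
Start with: [B → . L]
  [B → . L] has the dot before L: add [L → . F], [L → . F ,], [L → . c ( (]
  [L → . F] has the dot before F: add [F → . B c c]
  [F → . B c c] has the dot before B: all B-items already present
No further items can be added.

CLOSURE = { [B → . L], [F → . B c c], [L → . F ,], [L → . F], [L → . c ( (] }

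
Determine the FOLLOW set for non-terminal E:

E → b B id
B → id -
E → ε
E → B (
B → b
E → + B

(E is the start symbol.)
To compute FOLLOW(E), find every occurrence of E on a right-hand side N → α E β: add FIRST(β) \ {ε}, and if β is empty or nullable also add FOLLOW(N). Iterate to a fixed point.

E is the start symbol, so $ ∈ FOLLOW(E).
E does not occur on any right-hand side.

Taking the union: FOLLOW(E) = { $ }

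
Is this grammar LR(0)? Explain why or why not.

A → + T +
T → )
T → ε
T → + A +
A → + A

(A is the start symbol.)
No. Shift-reduce conflict between [T → .] and [A → . + A]

Augment with A' → A and build the canonical LR(0) collection (I0 = CLOSURE({[A' → . A]}), then GOTO on every symbol after a dot until no new states appear). It has 10 states:
  I0: { [A → . + A], [A → . + T +], [A' → . A] }  — shift
  I1: { [A → + . A], [A → + . T +], [A → . + A], [A → . + T +], [T → . )], [T → . + A +], [T → .] }  — shift, reduce
  I2: { [A' → A .] }  — accept
  I3: { [T → ) .] }  — reduce
  I4: { [A → + . A], [A → + . T +], [A → . + A], [A → . + T +], [T → + . A +], [T → . )], [T → . + A +], [T → .] }  — shift, reduce
  I5: { [A → + A .] }  — reduce
  I6: { [A → + T . +] }  — shift
  I7: { [A → + T + .] }  — reduce
  I8: { [A → + A .], [T → + A . +] }  — shift, reduce
  I9: { [T → + A + .] }  — reduce

Conflict in state I1:
  Shift-reduce conflict between [T → .] and [A → . + A]
So the grammar is NOT LR(0).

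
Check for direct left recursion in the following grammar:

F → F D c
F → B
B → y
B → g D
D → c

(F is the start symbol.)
Yes, F is left-recursive

Direct left recursion occurs when N → N α for some non-terminal N (the right-hand side begins with the left-hand side itself).

F → F D c: LEFT RECURSIVE (starts with F)
F → B: starts with B
B → y: starts with y
B → g D: starts with g
D → c: starts with c

The grammar has direct left recursion on: F.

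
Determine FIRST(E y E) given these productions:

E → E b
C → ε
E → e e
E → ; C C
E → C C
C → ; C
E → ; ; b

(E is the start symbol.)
{ ';', 'b', 'e', 'y' }

FIRST sets of the non-terminals involved (from the grammar, by fixed-point iteration):
  FIRST(E) = { ';', 'b', 'e', ε }

To compute FIRST(E y E), process the symbols left to right:
Symbol E is a non-terminal. Add FIRST(E) \ {ε} = { ';', 'b', 'e' }
E is nullable (ε ∈ FIRST(E)), continue to the next symbol.
Symbol y is a terminal. Add 'y' and stop.
FIRST(E y E) = { ';', 'b', 'e', 'y' }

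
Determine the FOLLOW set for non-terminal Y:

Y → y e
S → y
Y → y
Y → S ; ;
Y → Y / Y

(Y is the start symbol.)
{ $, '/' }

Y is the start symbol, so $ ∈ FOLLOW(Y).
In Y → Y / Y: Y is followed by '/' Y, add FIRST('/' Y) \ {ε} = { '/' }
In Y → Y / Y: Y is at the end; this adds FOLLOW(Y) to itself — nothing new

Taking the union: FOLLOW(Y) = { $, '/' }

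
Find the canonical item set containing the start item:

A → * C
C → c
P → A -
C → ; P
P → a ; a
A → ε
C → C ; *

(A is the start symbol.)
First, augment the grammar with A' → A
I₀ = CLOSURE({ [A' → . A] }):
  [A' → . A] has the dot before A: add [A → . * C], [A → .]
No further items can be added.

I₀ = { [A → . * C], [A → .], [A' → . A] }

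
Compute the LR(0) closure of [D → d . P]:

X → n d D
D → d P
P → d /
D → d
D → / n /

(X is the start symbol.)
To compute CLOSURE, for each item [A → α.Bβ] where B is a non-terminal, add [B → .γ] for all productions B → γ; repeat for the newly added items until nothing changes.

Start with: [D → d . P]
  [D → d . P] has the dot before P: add [P → . d /]
No further items can be added.

CLOSURE = { [D → d . P], [P → . d /] }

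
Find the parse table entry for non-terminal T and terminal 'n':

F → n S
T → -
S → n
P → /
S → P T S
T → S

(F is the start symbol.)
T → S

To find M[T, 'n'], we find productions for T where 'n' is in the predict set (PREDICT(N → α) = (FIRST(α) \ {ε}) ∪ (FOLLOW(N) if α ⇒* ε)).

Relevant sets:
  FIRST(S) = { '/', 'n' }

T → -: PREDICT = { '-' }
T → S: PREDICT = { '/', 'n' }
  'n' is in predict set, so this production goes in M[T, 'n']

M[T, 'n'] = T → S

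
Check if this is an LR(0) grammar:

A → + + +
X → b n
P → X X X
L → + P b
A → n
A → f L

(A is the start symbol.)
A grammar is LR(0) if no state in the canonical LR(0) collection has:
  - both a shift item (dot before a terminal) and a complete item (shift-reduce conflict), or
  - two or more complete items (reduce-reduce conflict; the accept item [A' → A .] counts as a complete item here).

Augment with A' → A and build the canonical LR(0) collection (I0 = CLOSURE({[A' → . A]}), then GOTO on every symbol after a dot until no new states appear). It has 16 states:
  I0: { [A → . + + +], [A → . f L], [A → . n], [A' → . A] }  — shift
  I1: { [A → + . + +] }  — shift
  I2: { [A' → A .] }  — accept
  I3: { [A → f . L], [L → . + P b] }  — shift
  I4: { [A → n .] }  — reduce
  I5: { [L → + . P b], [P → . X X X], [X → . b n] }  — shift
  I6: { [A → f L .] }  — reduce
  I7: { [L → + P . b] }  — shift
  I8: { [P → X . X X], [X → . b n] }  — shift
  I9: { [X → b . n] }  — shift
  I10: { [X → b n .] }  — reduce
  I11: { [P → X X . X], [X → . b n] }  — shift
  I12: { [P → X X X .] }  — reduce
  I13: { [L → + P b .] }  — reduce
  I14: { [A → + + . +] }  — shift
  I15: { [A → + + + .] }  — reduce

Every state is either a pure shift/goto state or contains exactly one complete item and nothing to shift — no conflicts. The grammar is LR(0).

Answer: Yes, the grammar is LR(0)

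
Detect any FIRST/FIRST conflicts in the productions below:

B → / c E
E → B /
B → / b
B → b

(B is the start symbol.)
Yes. B → '/' c E / B → '/' b on { '/' }

Productions for B:
  B → / c E: FIRST = { '/' }
  B → / b: FIRST = { '/' }
  B → b: FIRST = { 'b' }
E has only one production, so no FIRST/FIRST conflict is possible there.

Conflict for B: B → / c E and B → / b
  Overlap: { '/' }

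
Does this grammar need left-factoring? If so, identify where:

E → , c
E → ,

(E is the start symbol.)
Yes, E has productions with common prefix ','

Left-factoring is needed when two productions for the same non-terminal
share a common prefix on the right-hand side.

Productions for E:
  E → , c
  E → ,

Found common prefix ',' in productions for E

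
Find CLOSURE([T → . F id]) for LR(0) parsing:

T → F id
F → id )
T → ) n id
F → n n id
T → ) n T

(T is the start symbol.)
To compute CLOSURE, for each item [A → α.Bβ] where B is a non-terminal, add [B → .γ] for all productions B → γ; repeat for the newly added items until nothing changes.

Start with: [T → . F id]
  [T → . F id] has the dot before F: add [F → . id )], [F → . n n id]
No further items can be added.

CLOSURE = { [F → . id )], [F → . n n id], [T → . F id] }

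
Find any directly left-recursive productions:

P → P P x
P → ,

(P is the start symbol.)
Yes, P is left-recursive

P → P P x: LEFT RECURSIVE (starts with P)
P → ,: starts with ','

The grammar has direct left recursion on: P.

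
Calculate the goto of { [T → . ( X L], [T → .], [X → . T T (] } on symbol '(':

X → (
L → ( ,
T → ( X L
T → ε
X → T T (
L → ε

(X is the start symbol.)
{ [T → ( . X L], [T → . ( X L], [T → .], [X → . (], [X → . T T (] }

GOTO(I, '(') = CLOSURE({ [A → αX.β] : [A → α.Xβ] ∈ I, X = '(' })

Items with dot before '(', with the dot advanced:
  [T → . ( X L] → [T → ( . X L]
Closure of the advanced items:
  [T → ( . X L] has the dot before X: add [X → . (], [X → . T T (]
  [X → . T T (] has the dot before T: add [T → . ( X L], [T → .]

GOTO = { [T → ( . X L], [T → . ( X L], [T → .], [X → . (], [X → . T T (] }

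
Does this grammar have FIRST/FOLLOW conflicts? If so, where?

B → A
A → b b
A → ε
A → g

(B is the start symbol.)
A FIRST/FOLLOW conflict occurs when a non-terminal N has a nullable alternative N → β (β ⇒* ε) and another alternative N → α with FIRST(α) ∩ FOLLOW(N) ≠ ∅: on such a lookahead the parser cannot decide between expanding α and letting N vanish via β.

Nullable non-terminals: A, B.

A: nullable alternative(s) A → ε; FOLLOW(A) = { $ }
  A → b b: FIRST \ {ε} = { 'b' } — disjoint from FOLLOW(A)
  A → ε: FIRST \ {ε} = { } — this is the only nullable alternative, skip
  A → g: FIRST \ {ε} = { 'g' } — disjoint from FOLLOW(A)
B has a nullable alternative but only one production, so nothing to check.

No FIRST/FOLLOW conflicts found.

Answer: No FIRST/FOLLOW conflicts.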